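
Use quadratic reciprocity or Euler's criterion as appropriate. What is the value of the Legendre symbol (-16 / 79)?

-1

Euler's criterion: (-16/79) ≡ 63^39 (mod 79).
63^2 ≡ 19 (mod 79)
63^4 ≡ 45 (mod 79)
63^8 ≡ 50 (mod 79)
63^16 ≡ 51 (mod 79)
63^32 ≡ 73 (mod 79)
63^39 = 63^(32+4+2+1) ≡ 78 (mod 79).
Result is 78 ≡ −1, so (-16/79) = −1.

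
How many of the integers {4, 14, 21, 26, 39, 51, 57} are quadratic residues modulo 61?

(4/61) = +1 → QR.
(14/61) = +1 → QR.
(21/61) = -1 → non-residue.
(26/61) = -1 → non-residue.
(39/61) = +1 → QR.
(51/61) = -1 → non-residue.
(57/61) = +1 → QR.
Total quadratic residues among the 7: 4.

4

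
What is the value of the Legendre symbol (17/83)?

1

Euler's criterion: (17/83) ≡ 17^41 (mod 83).
17^2 ≡ 40 (mod 83)
17^4 ≡ 23 (mod 83)
17^8 ≡ 31 (mod 83)
17^16 ≡ 48 (mod 83)
17^32 ≡ 63 (mod 83)
17^41 = 17^(32+8+1) ≡ 1 (mod 83).
Result is 1, so (17/83) = 1.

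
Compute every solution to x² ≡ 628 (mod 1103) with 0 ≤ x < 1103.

Since 1103 ≡ 3 (mod 4), a square root of 628 is 628^((1103+1)/4) = 628^276 mod 1103.
Repeated squaring: 628^2≡613, 628^4≡749, 628^8≡677, 628^16≡584, 628^32≡229, 628^64≡600, 628^128≡422, 628^256≡501 (mod 1103).
628^276 = 628^(256+16+4) ≡ 273 (mod 1103).
Check: 273² = 74529 ≡ 628 (mod 1103). The two roots are 273 and 830.

273, 830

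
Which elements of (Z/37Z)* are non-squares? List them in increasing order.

2 5 6 8 13 14 15 17 18 19 20 22 23 24 29 31 32 35

Square k = 1,…,18 (k and 37−k give the same square):
1²=1, 2²=4, 3²=9, 4²=16, 5²=25, 6²=36, 7²≡12, 8²≡27, 9²≡7, 10²≡26, 11²≡10, 12²≡33, 13²≡21, 14²≡11, 15²≡3, 16²≡34, 17²≡30, 18²≡28 (mod 37).
The residues are {1, 3, 4, 7, 9, 10, 11, 12, 16, 21, 25, 26, 27, 28, 30, 33, 34, 36}; the non-residues are the remaining 18 nonzero classes.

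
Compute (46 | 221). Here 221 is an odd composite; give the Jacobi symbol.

1

Pull out 2: since 221 ≡ 5 (mod 8), (2/221) = -1.
Reciprocity: 23 ≡ 3 and 221 ≡ 1 (mod 4), so (23/221) = +(221/23).
Reduce top mod 23: now compute (14/23).
Pull out 2: since 23 ≡ 7 (mod 8), (2/23) = +1.
Reciprocity: 7 ≡ 3 and 23 ≡ 3 (mod 4), so (7/23) = −(23/7).
Reduce top mod 7: now compute (2/7).
Pull out 2: since 7 ≡ 7 (mod 8), (2/7) = +1.
Reached (1/7) = 1. Collecting the sign flips along the way, the symbol is +1.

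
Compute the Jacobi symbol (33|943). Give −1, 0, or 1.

Reciprocity: 33 ≡ 1 and 943 ≡ 3 (mod 4), so (33/943) = +(943/33).
Reduce top mod 33: now compute (19/33).
Reciprocity: 19 ≡ 3 and 33 ≡ 1 (mod 4), so (19/33) = +(33/19).
Reduce top mod 19: now compute (14/19).
Pull out 2: since 19 ≡ 3 (mod 8), (2/19) = -1.
Reciprocity: 7 ≡ 3 and 19 ≡ 3 (mod 4), so (7/19) = −(19/7).
Reduce top mod 7: now compute (5/7).
Reciprocity: 5 ≡ 1 and 7 ≡ 3 (mod 4), so (5/7) = +(7/5).
Reduce top mod 5: now compute (2/5).
Pull out 2: since 5 ≡ 5 (mod 8), (2/5) = -1.
Reached (1/5) = 1. Collecting the sign flips along the way, the symbol is -1.

-1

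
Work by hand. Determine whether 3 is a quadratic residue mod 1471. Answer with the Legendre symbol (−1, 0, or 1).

Reciprocity: 3 ≡ 3 and 1471 ≡ 3 (mod 4), so (3/1471) = −(1471/3).
Reduce top mod 3: now compute (1/3).
Reached (1/3) = 1. Collecting the sign flips along the way, the symbol is -1.

-1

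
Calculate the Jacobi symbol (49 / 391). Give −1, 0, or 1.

Reciprocity: 49 ≡ 1 and 391 ≡ 3 (mod 4), so (49/391) = +(391/49).
Reduce top mod 49: now compute (48/49).
Pull out 2^4: since 49 ≡ 1 (mod 8), (2/49) = +1, so (2/49)^4 = +1.
Reciprocity: 3 ≡ 3 and 49 ≡ 1 (mod 4), so (3/49) = +(49/3).
Reduce top mod 3: now compute (1/3).
Reached (1/3) = 1. Collecting the sign flips along the way, the symbol is +1.

1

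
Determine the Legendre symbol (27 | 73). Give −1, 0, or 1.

Reciprocity: 27 ≡ 3 and 73 ≡ 1 (mod 4), so (27/73) = +(73/27).
Reduce top mod 27: now compute (19/27).
Reciprocity: 19 ≡ 3 and 27 ≡ 3 (mod 4), so (19/27) = −(27/19).
Reduce top mod 19: now compute (8/19).
Pull out 2^3: since 19 ≡ 3 (mod 8), (2/19) = -1, so (2/19)^3 = -1.
Reached (1/19) = 1. Collecting the sign flips along the way, the symbol is +1.

1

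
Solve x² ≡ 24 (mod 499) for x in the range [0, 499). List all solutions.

39, 460

Since 499 ≡ 3 (mod 4), a square root of 24 is 24^((499+1)/4) = 24^125 mod 499.
Repeated squaring: 24^2≡77, 24^4≡440, 24^8≡487, 24^16≡144, 24^32≡277, 24^64≡382 (mod 499).
24^125 = 24^(64+32+16+8+4+1) ≡ 39 (mod 499).
Check: 39² = 1521 ≡ 24 (mod 499). The two roots are 39 and 460.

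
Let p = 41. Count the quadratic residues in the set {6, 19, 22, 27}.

0

(6/41) = -1 → non-residue.
(19/41) = -1 → non-residue.
(22/41) = -1 → non-residue.
(27/41) = -1 → non-residue.
Total quadratic residues among the 4: 0.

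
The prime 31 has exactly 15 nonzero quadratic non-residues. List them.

3, 6, 11, 12, 13, 15, 17, 21, 22, 23, 24, 26, 27, 29, 30

Square k = 1,…,15 (k and 31−k give the same square):
1²=1, 2²=4, 3²=9, 4²=16, 5²=25, 6²≡5, 7²≡18, 8²≡2, 9²≡19, 10²≡7, 11²≡28, 12²≡20, 13²≡14, 14²≡10, 15²≡8 (mod 31).
The residues are {1, 2, 4, 5, 7, 8, 9, 10, 14, 16, 18, 19, 20, 25, 28}; the non-residues are the remaining 15 nonzero classes.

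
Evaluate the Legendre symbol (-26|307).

-1

Euler's criterion: (-26/307) ≡ 281^153 (mod 307).
281^2 ≡ 62 (mod 307)
281^4 ≡ 160 (mod 307)
281^8 ≡ 119 (mod 307)
281^16 ≡ 39 (mod 307)
281^32 ≡ 293 (mod 307)
281^64 ≡ 196 (mod 307)
281^128 ≡ 41 (mod 307)
281^153 = 281^(128+16+8+1) ≡ 306 (mod 307).
Result is 306 ≡ −1, so (-26/307) = −1.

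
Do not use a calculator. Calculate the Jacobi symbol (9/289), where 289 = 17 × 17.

Reciprocity: 9 ≡ 1 and 289 ≡ 1 (mod 4), so (9/289) = +(289/9).
Reduce top mod 9: now compute (1/9).
Reached (1/9) = 1. Collecting the sign flips along the way, the symbol is +1.

1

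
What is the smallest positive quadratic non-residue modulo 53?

2

(2/53) = −1, so 2 is the smallest positive non-residue mod 53.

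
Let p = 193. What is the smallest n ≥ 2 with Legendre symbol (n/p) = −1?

(2/193) = +1, so 2 is a residue.
(3/193) = +1, so 3 is a residue.
(4/193) = +1, so 4 is a residue.
(5/193) = −1, so 5 is the smallest positive non-residue mod 193.

5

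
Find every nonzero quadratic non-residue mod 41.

3,6,7,11,12,13,14,15,17,19,22,24,26,27,28,29,30,34,35,38

Square k = 1,…,20 (k and 41−k give the same square):
1²=1, 2²=4, 3²=9, 4²=16, 5²=25, 6²=36, 7²≡8, 8²≡23, 9²≡40, 10²≡18, 11²≡39, 12²≡21, 13²≡5, 14²≡32, 15²≡20, 16²≡10, 17²≡2, 18²≡37, 19²≡33, 20²≡31 (mod 41).
The residues are {1, 2, 4, 5, 8, 9, 10, 16, 18, 20, 21, 23, 25, 31, 32, 33, 36, 37, 39, 40}; the non-residues are the remaining 20 nonzero classes.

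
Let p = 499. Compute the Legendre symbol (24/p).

Pull out 2^3: since 499 ≡ 3 (mod 8), (2/499) = -1, so (2/499)^3 = -1.
Reciprocity: 3 ≡ 3 and 499 ≡ 3 (mod 4), so (3/499) = −(499/3).
Reduce top mod 3: now compute (1/3).
Reached (1/3) = 1. Collecting the sign flips along the way, the symbol is +1.

1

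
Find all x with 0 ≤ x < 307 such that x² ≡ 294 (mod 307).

58, 249

Since 307 ≡ 3 (mod 4), a square root of 294 is 294^((307+1)/4) = 294^77 mod 307.
Repeated squaring: 294^2≡169, 294^4≡10, 294^8≡100, 294^16≡176, 294^32≡276, 294^64≡40 (mod 307).
294^77 = 294^(64+8+4+1) ≡ 58 (mod 307).
Check: 58² = 3364 ≡ 294 (mod 307). The two roots are 58 and 249.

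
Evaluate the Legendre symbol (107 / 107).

First reduce: 107 ≡ 0 (mod 107).
Top reduces to 0: gcd > 1, so the symbol is 0.

0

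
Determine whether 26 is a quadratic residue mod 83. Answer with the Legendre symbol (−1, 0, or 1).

1

Euler's criterion: (26/83) ≡ 26^41 (mod 83).
26^2 ≡ 12 (mod 83)
26^4 ≡ 61 (mod 83)
26^8 ≡ 69 (mod 83)
26^16 ≡ 30 (mod 83)
26^32 ≡ 70 (mod 83)
26^41 = 26^(32+8+1) ≡ 1 (mod 83).
Result is 1, so (26/83) = 1.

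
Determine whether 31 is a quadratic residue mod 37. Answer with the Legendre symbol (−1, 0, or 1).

Reciprocity: 31 ≡ 3 and 37 ≡ 1 (mod 4), so (31/37) = +(37/31).
Reduce top mod 31: now compute (6/31).
Pull out 2: since 31 ≡ 7 (mod 8), (2/31) = +1.
Reciprocity: 3 ≡ 3 and 31 ≡ 3 (mod 4), so (3/31) = −(31/3).
Reduce top mod 3: now compute (1/3).
Reached (1/3) = 1. Collecting the sign flips along the way, the symbol is -1.

-1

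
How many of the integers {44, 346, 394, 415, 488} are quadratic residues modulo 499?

(44/499) = -1 → non-residue.
(346/499) = +1 → QR.
(394/499) = -1 → non-residue.
(415/499) = -1 → non-residue.
(488/499) = +1 → QR.
Total quadratic residues among the 5: 2.

2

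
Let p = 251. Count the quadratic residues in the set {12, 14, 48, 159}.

(12/251) = +1 → QR.
(14/251) = -1 → non-residue.
(48/251) = +1 → QR.
(159/251) = -1 → non-residue.
Total quadratic residues among the 4: 2.

2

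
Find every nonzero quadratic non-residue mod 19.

2,3,8,10,12,13,14,15,18

Square k = 1,…,9 (k and 19−k give the same square):
1²=1, 2²=4, 3²=9, 4²=16, 5²≡6, 6²≡17, 7²≡11, 8²≡7, 9²≡5 (mod 19).
The residues are {1, 4, 5, 6, 7, 9, 11, 16, 17}; the non-residues are the remaining 9 nonzero classes.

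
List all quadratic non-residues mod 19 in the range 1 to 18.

2,3,8,10,12,13,14,15,18

Square k = 1,…,9 (k and 19−k give the same square):
1²=1, 2²=4, 3²=9, 4²=16, 5²≡6, 6²≡17, 7²≡11, 8²≡7, 9²≡5 (mod 19).
The residues are {1, 4, 5, 6, 7, 9, 11, 16, 17}; the non-residues are the remaining 9 nonzero classes.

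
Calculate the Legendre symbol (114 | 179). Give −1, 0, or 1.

Pull out 2: since 179 ≡ 3 (mod 8), (2/179) = -1.
Reciprocity: 57 ≡ 1 and 179 ≡ 3 (mod 4), so (57/179) = +(179/57).
Reduce top mod 57: now compute (8/57).
Pull out 2^3: since 57 ≡ 1 (mod 8), (2/57) = +1, so (2/57)^3 = +1.
Reached (1/57) = 1. Collecting the sign flips along the way, the symbol is -1.

-1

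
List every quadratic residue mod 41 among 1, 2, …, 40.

Square k = 1,…,20 (k and 41−k give the same square):
1²=1, 2²=4, 3²=9, 4²=16, 5²=25, 6²=36, 7²≡8, 8²≡23, 9²≡40, 10²≡18, 11²≡39, 12²≡21, 13²≡5, 14²≡32, 15²≡20, 16²≡10, 17²≡2, 18²≡37, 19²≡33, 20²≡31 (mod 41).
So the quadratic residues mod 41 are {1, 2, 4, 5, 8, 9, 10, 16, 18, 20, 21, 23, 25, 31, 32, 33, 36, 37, 39, 40}.

1 2 4 5 8 9 10 16 18 20 21 23 25 31 32 33 36 37 39 40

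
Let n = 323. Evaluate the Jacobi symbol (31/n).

1

Reciprocity: 31 ≡ 3 and 323 ≡ 3 (mod 4), so (31/323) = −(323/31).
Reduce top mod 31: now compute (13/31).
Reciprocity: 13 ≡ 1 and 31 ≡ 3 (mod 4), so (13/31) = +(31/13).
Reduce top mod 13: now compute (5/13).
Reciprocity: 5 ≡ 1 and 13 ≡ 1 (mod 4), so (5/13) = +(13/5).
Reduce top mod 5: now compute (3/5).
Reciprocity: 3 ≡ 3 and 5 ≡ 1 (mod 4), so (3/5) = +(5/3).
Reduce top mod 3: now compute (2/3).
Pull out 2: since 3 ≡ 3 (mod 8), (2/3) = -1.
Reached (1/3) = 1. Collecting the sign flips along the way, the symbol is +1.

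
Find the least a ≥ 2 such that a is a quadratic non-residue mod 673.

(2/673) = +1, so 2 is a residue.
(3/673) = +1, so 3 is a residue.
(4/673) = +1, so 4 is a residue.
(5/673) = −1, so 5 is the smallest positive non-residue mod 673.

5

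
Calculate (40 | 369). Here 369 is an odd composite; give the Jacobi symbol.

Pull out 2^3: since 369 ≡ 1 (mod 8), (2/369) = +1, so (2/369)^3 = +1.
Reciprocity: 5 ≡ 1 and 369 ≡ 1 (mod 4), so (5/369) = +(369/5).
Reduce top mod 5: now compute (4/5).
Pull out 2^2: since 5 ≡ 5 (mod 8), (2/5) = -1, so (2/5)^2 = +1.
Reached (1/5) = 1. Collecting the sign flips along the way, the symbol is +1.

1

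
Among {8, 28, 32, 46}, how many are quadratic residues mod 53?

(8/53) = -1 → non-residue.
(28/53) = +1 → QR.
(32/53) = -1 → non-residue.
(46/53) = +1 → QR.
Total quadratic residues among the 4: 2.

2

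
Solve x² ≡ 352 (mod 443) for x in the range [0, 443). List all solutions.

Since 443 ≡ 3 (mod 4), a square root of 352 is 352^((443+1)/4) = 352^111 mod 443.
Repeated squaring: 352^2≡307, 352^4≡333, 352^8≡139, 352^16≡272, 352^32≡3, 352^64≡9 (mod 443).
352^111 = 352^(64+32+8+4+2+1) ≡ 41 (mod 443).
Check: 41² = 1681 ≡ 352 (mod 443). The two roots are 41 and 402.

41, 402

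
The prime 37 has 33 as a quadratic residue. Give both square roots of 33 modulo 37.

12, 25

37 ≡ 1 (mod 4), so we find a root by search.
Trying successive values, 12² = 144 ≡ 33 (mod 37). The other root is 37 − 12 = 25.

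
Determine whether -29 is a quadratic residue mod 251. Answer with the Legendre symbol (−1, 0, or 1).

1

First reduce: -29 ≡ 222 (mod 251).
Pull out 2: since 251 ≡ 3 (mod 8), (2/251) = -1.
Reciprocity: 111 ≡ 3 and 251 ≡ 3 (mod 4), so (111/251) = −(251/111).
Reduce top mod 111: now compute (29/111).
Reciprocity: 29 ≡ 1 and 111 ≡ 3 (mod 4), so (29/111) = +(111/29).
Reduce top mod 29: now compute (24/29).
Pull out 2^3: since 29 ≡ 5 (mod 8), (2/29) = -1, so (2/29)^3 = -1.
Reciprocity: 3 ≡ 3 and 29 ≡ 1 (mod 4), so (3/29) = +(29/3).
Reduce top mod 3: now compute (2/3).
Pull out 2: since 3 ≡ 3 (mod 8), (2/3) = -1.
Reached (1/3) = 1. Collecting the sign flips along the way, the symbol is +1.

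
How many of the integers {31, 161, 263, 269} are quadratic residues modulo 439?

1

(31/439) = -1 → non-residue.
(161/439) = -1 → non-residue.
(263/439) = -1 → non-residue.
(269/439) = +1 → QR.
Total quadratic residues among the 4: 1.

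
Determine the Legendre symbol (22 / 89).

1

Pull out 2: since 89 ≡ 1 (mod 8), (2/89) = +1.
Reciprocity: 11 ≡ 3 and 89 ≡ 1 (mod 4), so (11/89) = +(89/11).
Reduce top mod 11: now compute (1/11).
Reached (1/11) = 1. Collecting the sign flips along the way, the symbol is +1.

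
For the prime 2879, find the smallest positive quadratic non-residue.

(2/2879) = +1, so 2 is a residue.
(3/2879) = +1, so 3 is a residue.
(4/2879) = +1, so 4 is a residue.
(5/2879) = +1, so 5 is a residue.
(6/2879) = +1, so 6 is a residue.
(7/2879) = −1, so 7 is the smallest positive non-residue mod 2879.

7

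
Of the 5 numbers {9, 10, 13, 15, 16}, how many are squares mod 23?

(9/23) = +1 → QR.
(10/23) = -1 → non-residue.
(13/23) = +1 → QR.
(15/23) = -1 → non-residue.
(16/23) = +1 → QR.
Total quadratic residues among the 5: 3.

3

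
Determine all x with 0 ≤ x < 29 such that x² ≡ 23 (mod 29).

9, 20

29 ≡ 1 (mod 4), so we find a root by search.
Trying successive values, 9² = 81 ≡ 23 (mod 29). The other root is 29 − 9 = 20.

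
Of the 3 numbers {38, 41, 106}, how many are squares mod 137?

(38/137) = +1 → QR.
(41/137) = -1 → non-residue.
(106/137) = -1 → non-residue.
Total quadratic residues among the 3: 1.

1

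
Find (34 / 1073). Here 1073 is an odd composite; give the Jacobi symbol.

Pull out 2: since 1073 ≡ 1 (mod 8), (2/1073) = +1.
Reciprocity: 17 ≡ 1 and 1073 ≡ 1 (mod 4), so (17/1073) = +(1073/17).
Reduce top mod 17: now compute (2/17).
Pull out 2: since 17 ≡ 1 (mod 8), (2/17) = +1.
Reached (1/17) = 1. Collecting the sign flips along the way, the symbol is +1.

1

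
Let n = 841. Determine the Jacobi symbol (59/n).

1

Reciprocity: 59 ≡ 3 and 841 ≡ 1 (mod 4), so (59/841) = +(841/59).
Reduce top mod 59: now compute (15/59).
Reciprocity: 15 ≡ 3 and 59 ≡ 3 (mod 4), so (15/59) = −(59/15).
Reduce top mod 15: now compute (14/15).
Pull out 2: since 15 ≡ 7 (mod 8), (2/15) = +1.
Reciprocity: 7 ≡ 3 and 15 ≡ 3 (mod 4), so (7/15) = −(15/7).
Reduce top mod 7: now compute (1/7).
Reached (1/7) = 1. Collecting the sign flips along the way, the symbol is +1.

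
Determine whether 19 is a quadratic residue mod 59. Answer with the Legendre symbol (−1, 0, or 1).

1

Reciprocity: 19 ≡ 3 and 59 ≡ 3 (mod 4), so (19/59) = −(59/19).
Reduce top mod 19: now compute (2/19).
Pull out 2: since 19 ≡ 3 (mod 8), (2/19) = -1.
Reached (1/19) = 1. Collecting the sign flips along the way, the symbol is +1.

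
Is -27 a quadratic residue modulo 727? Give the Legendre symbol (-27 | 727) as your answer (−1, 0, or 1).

1

First reduce: -27 ≡ 700 (mod 727).
Pull out 2^2: since 727 ≡ 7 (mod 8), (2/727) = +1, so (2/727)^2 = +1.
Reciprocity: 175 ≡ 3 and 727 ≡ 3 (mod 4), so (175/727) = −(727/175).
Reduce top mod 175: now compute (27/175).
Reciprocity: 27 ≡ 3 and 175 ≡ 3 (mod 4), so (27/175) = −(175/27).
Reduce top mod 27: now compute (13/27).
Reciprocity: 13 ≡ 1 and 27 ≡ 3 (mod 4), so (13/27) = +(27/13).
Reduce top mod 13: now compute (1/13).
Reached (1/13) = 1. Collecting the sign flips along the way, the symbol is +1.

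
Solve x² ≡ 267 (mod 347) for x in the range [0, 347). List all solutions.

31, 316

Since 347 ≡ 3 (mod 4), a square root of 267 is 267^((347+1)/4) = 267^87 mod 347.
Repeated squaring: 267^2≡154, 267^4≡120, 267^8≡173, 267^16≡87, 267^32≡282, 267^64≡61 (mod 347).
267^87 = 267^(64+16+4+2+1) ≡ 31 (mod 347).
Check: 31² = 961 ≡ 267 (mod 347). The two roots are 31 and 316.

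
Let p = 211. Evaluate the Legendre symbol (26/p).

Pull out 2: since 211 ≡ 3 (mod 8), (2/211) = -1.
Reciprocity: 13 ≡ 1 and 211 ≡ 3 (mod 4), so (13/211) = +(211/13).
Reduce top mod 13: now compute (3/13).
Reciprocity: 3 ≡ 3 and 13 ≡ 1 (mod 4), so (3/13) = +(13/3).
Reduce top mod 3: now compute (1/3).
Reached (1/3) = 1. Collecting the sign flips along the way, the symbol is -1.

-1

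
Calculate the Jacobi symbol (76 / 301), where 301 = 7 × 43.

Pull out 2^2: since 301 ≡ 5 (mod 8), (2/301) = -1, so (2/301)^2 = +1.
Reciprocity: 19 ≡ 3 and 301 ≡ 1 (mod 4), so (19/301) = +(301/19).
Reduce top mod 19: now compute (16/19).
Pull out 2^4: since 19 ≡ 3 (mod 8), (2/19) = -1, so (2/19)^4 = +1.
Reached (1/19) = 1. Collecting the sign flips along the way, the symbol is +1.

1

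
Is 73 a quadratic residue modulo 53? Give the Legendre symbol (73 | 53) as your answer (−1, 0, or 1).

-1

Euler's criterion: (73/53) ≡ 20^26 (mod 53).
20^2 ≡ 29 (mod 53)
20^4 ≡ 46 (mod 53)
20^8 ≡ 49 (mod 53)
20^16 ≡ 16 (mod 53)
20^26 = 20^(16+8+2) ≡ 52 (mod 53).
Result is 52 ≡ −1, so (73/53) = −1.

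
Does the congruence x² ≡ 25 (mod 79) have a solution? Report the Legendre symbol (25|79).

Reciprocity: 25 ≡ 1 and 79 ≡ 3 (mod 4), so (25/79) = +(79/25).
Reduce top mod 25: now compute (4/25).
Pull out 2^2: since 25 ≡ 1 (mod 8), (2/25) = +1, so (2/25)^2 = +1.
Reached (1/25) = 1. Collecting the sign flips along the way, the symbol is +1.

1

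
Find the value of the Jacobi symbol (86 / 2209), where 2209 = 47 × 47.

Pull out 2: since 2209 ≡ 1 (mod 8), (2/2209) = +1.
Reciprocity: 43 ≡ 3 and 2209 ≡ 1 (mod 4), so (43/2209) = +(2209/43).
Reduce top mod 43: now compute (16/43).
Pull out 2^4: since 43 ≡ 3 (mod 8), (2/43) = -1, so (2/43)^4 = +1.
Reached (1/43) = 1. Collecting the sign flips along the way, the symbol is +1.

1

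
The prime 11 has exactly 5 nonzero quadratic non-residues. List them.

2, 6, 7, 8, 10

Square k = 1,…,5 (k and 11−k give the same square):
1²=1, 2²=4, 3²=9, 4²≡5, 5²≡3 (mod 11).
The residues are {1, 3, 4, 5, 9}; the non-residues are the remaining 5 nonzero classes.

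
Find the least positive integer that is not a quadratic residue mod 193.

5

(2/193) = +1, so 2 is a residue.
(3/193) = +1, so 3 is a residue.
(4/193) = +1, so 4 is a residue.
(5/193) = −1, so 5 is the smallest positive non-residue mod 193.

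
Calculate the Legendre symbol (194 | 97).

0

First reduce: 194 ≡ 0 (mod 97).
Top reduces to 0: gcd > 1, so the symbol is 0.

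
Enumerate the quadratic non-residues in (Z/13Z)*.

2,5,6,7,8,11

Square k = 1,…,6 (k and 13−k give the same square):
1²=1, 2²=4, 3²=9, 4²≡3, 5²≡12, 6²≡10 (mod 13).
The residues are {1, 3, 4, 9, 10, 12}; the non-residues are the remaining 6 nonzero classes.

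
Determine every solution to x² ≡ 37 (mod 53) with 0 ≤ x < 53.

53 ≡ 1 (mod 4), so we find a root by search.
Trying successive values, 14² = 196 ≡ 37 (mod 53). The other root is 53 − 14 = 39.

14, 39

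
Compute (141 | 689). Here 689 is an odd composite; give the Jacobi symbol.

1

Reciprocity: 141 ≡ 1 and 689 ≡ 1 (mod 4), so (141/689) = +(689/141).
Reduce top mod 141: now compute (125/141).
Reciprocity: 125 ≡ 1 and 141 ≡ 1 (mod 4), so (125/141) = +(141/125).
Reduce top mod 125: now compute (16/125).
Pull out 2^4: since 125 ≡ 5 (mod 8), (2/125) = -1, so (2/125)^4 = +1.
Reached (1/125) = 1. Collecting the sign flips along the way, the symbol is +1.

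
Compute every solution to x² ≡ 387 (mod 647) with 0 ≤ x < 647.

41, 606

Since 647 ≡ 3 (mod 4), a square root of 387 is 387^((647+1)/4) = 387^162 mod 647.
Repeated squaring: 387^2≡312, 387^4≡294, 387^8≡385, 387^16≡62, 387^32≡609, 387^64≡150, 387^128≡502 (mod 647).
387^162 = 387^(128+32+2) ≡ 41 (mod 647).
Check: 41² = 1681 ≡ 387 (mod 647). The two roots are 41 and 606.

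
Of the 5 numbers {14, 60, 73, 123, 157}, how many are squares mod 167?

(14/167) = +1 → QR.
(60/167) = -1 → non-residue.
(73/167) = -1 → non-residue.
(123/167) = -1 → non-residue.
(157/167) = +1 → QR.
Total quadratic residues among the 5: 2.

2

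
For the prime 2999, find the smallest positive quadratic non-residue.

(2/2999) = +1, so 2 is a residue.
(3/2999) = +1, so 3 is a residue.
(4/2999) = +1, so 4 is a residue.
(5/2999) = +1, so 5 is a residue.
(6/2999) = +1, so 6 is a residue.
(7/2999) = +1, so 7 is a residue.
(8/2999) = +1, so 8 is a residue.
(9/2999) = +1, so 9 is a residue.
(10/2999) = +1, so 10 is a residue.
(11/2999) = +1, so 11 is a residue.
(12/2999) = +1, so 12 is a residue.
(13/2999) = +1, so 13 is a residue.
(14/2999) = +1, so 14 is a residue.
(15/2999) = +1, so 15 is a residue.
(16/2999) = +1, so 16 is a residue.
(17/2999) = −1, so 17 is the smallest positive non-residue mod 2999.

17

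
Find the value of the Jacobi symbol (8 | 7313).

1

Pull out 2^3: since 7313 ≡ 1 (mod 8), (2/7313) = +1, so (2/7313)^3 = +1.
Reached (1/7313) = 1. Collecting the sign flips along the way, the symbol is +1.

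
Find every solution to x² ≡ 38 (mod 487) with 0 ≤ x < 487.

Since 487 ≡ 3 (mod 4), a square root of 38 is 38^((487+1)/4) = 38^122 mod 487.
Repeated squaring: 38^2≡470, 38^4≡289, 38^8≡244, 38^16≡122, 38^32≡274, 38^64≡78 (mod 487).
38^122 = 38^(64+32+16+8+2) ≡ 119 (mod 487).
Check: 119² = 14161 ≡ 38 (mod 487). The two roots are 119 and 368.

119, 368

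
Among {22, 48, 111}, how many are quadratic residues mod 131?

1

(22/131) = -1 → non-residue.
(48/131) = +1 → QR.
(111/131) = -1 → non-residue.
Total quadratic residues among the 3: 1.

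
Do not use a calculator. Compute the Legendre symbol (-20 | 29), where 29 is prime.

1

Euler's criterion: (-20/29) ≡ 9^14 (mod 29).
9^2 ≡ 23 (mod 29)
9^4 ≡ 7 (mod 29)
9^8 ≡ 20 (mod 29)
9^14 = 9^(8+4+2) ≡ 1 (mod 29).
Result is 1, so (-20/29) = 1.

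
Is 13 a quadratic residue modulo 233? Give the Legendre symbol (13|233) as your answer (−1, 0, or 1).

1

Reciprocity: 13 ≡ 1 and 233 ≡ 1 (mod 4), so (13/233) = +(233/13).
Reduce top mod 13: now compute (12/13).
Pull out 2^2: since 13 ≡ 5 (mod 8), (2/13) = -1, so (2/13)^2 = +1.
Reciprocity: 3 ≡ 3 and 13 ≡ 1 (mod 4), so (3/13) = +(13/3).
Reduce top mod 3: now compute (1/3).
Reached (1/3) = 1. Collecting the sign flips along the way, the symbol is +1.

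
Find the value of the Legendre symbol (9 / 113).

Euler's criterion: (9/113) ≡ 9^56 (mod 113).
9^2 ≡ 81 (mod 113)
9^4 ≡ 7 (mod 113)
9^8 ≡ 49 (mod 113)
9^16 ≡ 28 (mod 113)
9^32 ≡ 106 (mod 113)
9^56 = 9^(32+16+8) ≡ 1 (mod 113).
Result is 1, so (9/113) = 1.

1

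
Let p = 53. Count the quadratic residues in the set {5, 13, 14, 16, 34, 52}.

3

(5/53) = -1 → non-residue.
(13/53) = +1 → QR.
(14/53) = -1 → non-residue.
(16/53) = +1 → QR.
(34/53) = -1 → non-residue.
(52/53) = +1 → QR.
Total quadratic residues among the 6: 3.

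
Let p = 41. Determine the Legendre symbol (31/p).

1

Reciprocity: 31 ≡ 3 and 41 ≡ 1 (mod 4), so (31/41) = +(41/31).
Reduce top mod 31: now compute (10/31).
Pull out 2: since 31 ≡ 7 (mod 8), (2/31) = +1.
Reciprocity: 5 ≡ 1 and 31 ≡ 3 (mod 4), so (5/31) = +(31/5).
Reduce top mod 5: now compute (1/5).
Reached (1/5) = 1. Collecting the sign flips along the way, the symbol is +1.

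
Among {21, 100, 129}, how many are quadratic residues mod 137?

2

(21/137) = -1 → non-residue.
(100/137) = +1 → QR.
(129/137) = +1 → QR.
Total quadratic residues among the 3: 2.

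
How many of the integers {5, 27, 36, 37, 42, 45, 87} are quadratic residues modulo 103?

1

(5/103) = -1 → non-residue.
(27/103) = -1 → non-residue.
(36/103) = +1 → QR.
(37/103) = -1 → non-residue.
(42/103) = -1 → non-residue.
(45/103) = -1 → non-residue.
(87/103) = -1 → non-residue.
Total quadratic residues among the 7: 1.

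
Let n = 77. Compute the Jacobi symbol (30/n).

-1

Pull out 2: since 77 ≡ 5 (mod 8), (2/77) = -1.
Reciprocity: 15 ≡ 3 and 77 ≡ 1 (mod 4), so (15/77) = +(77/15).
Reduce top mod 15: now compute (2/15).
Pull out 2: since 15 ≡ 7 (mod 8), (2/15) = +1.
Reached (1/15) = 1. Collecting the sign flips along the way, the symbol is -1.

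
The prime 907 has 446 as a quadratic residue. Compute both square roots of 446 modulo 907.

Since 907 ≡ 3 (mod 4), a square root of 446 is 446^((907+1)/4) = 446^227 mod 907.
Repeated squaring: 446^2≡283, 446^4≡273, 446^8≡155, 446^16≡443, 446^32≡337, 446^64≡194, 446^128≡449 (mod 907).
446^227 = 446^(128+64+32+2+1) ≡ 693 (mod 907).
Check: 693² = 480249 ≡ 446 (mod 907). The two roots are 214 and 693.

214, 693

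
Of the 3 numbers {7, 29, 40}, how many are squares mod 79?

1

(7/79) = -1 → non-residue.
(29/79) = -1 → non-residue.
(40/79) = +1 → QR.
Total quadratic residues among the 3: 1.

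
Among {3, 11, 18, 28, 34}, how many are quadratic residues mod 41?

(3/41) = -1 → non-residue.
(11/41) = -1 → non-residue.
(18/41) = +1 → QR.
(28/41) = -1 → non-residue.
(34/41) = -1 → non-residue.
Total quadratic residues among the 5: 1.

1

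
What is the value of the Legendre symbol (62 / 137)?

Pull out 2: since 137 ≡ 1 (mod 8), (2/137) = +1.
Reciprocity: 31 ≡ 3 and 137 ≡ 1 (mod 4), so (31/137) = +(137/31).
Reduce top mod 31: now compute (13/31).
Reciprocity: 13 ≡ 1 and 31 ≡ 3 (mod 4), so (13/31) = +(31/13).
Reduce top mod 13: now compute (5/13).
Reciprocity: 5 ≡ 1 and 13 ≡ 1 (mod 4), so (5/13) = +(13/5).
Reduce top mod 5: now compute (3/5).
Reciprocity: 3 ≡ 3 and 5 ≡ 1 (mod 4), so (3/5) = +(5/3).
Reduce top mod 3: now compute (2/3).
Pull out 2: since 3 ≡ 3 (mod 8), (2/3) = -1.
Reached (1/3) = 1. Collecting the sign flips along the way, the symbol is -1.

-1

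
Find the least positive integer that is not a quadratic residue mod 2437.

(2/2437) = −1, so 2 is the smallest positive non-residue mod 2437.

2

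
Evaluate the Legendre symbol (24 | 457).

Euler's criterion: (24/457) ≡ 24^228 (mod 457).
24^2 ≡ 119 (mod 457)
24^4 ≡ 451 (mod 457)
24^8 ≡ 36 (mod 457)
24^16 ≡ 382 (mod 457)
24^32 ≡ 141 (mod 457)
24^64 ≡ 230 (mod 457)
24^128 ≡ 345 (mod 457)
24^228 = 24^(128+64+32+4) ≡ 1 (mod 457).
Result is 1, so (24/457) = 1.

1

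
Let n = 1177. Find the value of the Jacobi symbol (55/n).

Reciprocity: 55 ≡ 3 and 1177 ≡ 1 (mod 4), so (55/1177) = +(1177/55).
Reduce top mod 55: now compute (22/55).
Pull out 2: since 55 ≡ 7 (mod 8), (2/55) = +1.
Reciprocity: 11 ≡ 3 and 55 ≡ 3 (mod 4), so (11/55) = −(55/11).
Reduce top mod 11: now compute (0/11).
Top reduces to 0: gcd > 1, so the symbol is 0.

0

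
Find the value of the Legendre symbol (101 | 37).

1

First reduce: 101 ≡ 27 (mod 37).
Reciprocity: 27 ≡ 3 and 37 ≡ 1 (mod 4), so (27/37) = +(37/27).
Reduce top mod 27: now compute (10/27).
Pull out 2: since 27 ≡ 3 (mod 8), (2/27) = -1.
Reciprocity: 5 ≡ 1 and 27 ≡ 3 (mod 4), so (5/27) = +(27/5).
Reduce top mod 5: now compute (2/5).
Pull out 2: since 5 ≡ 5 (mod 8), (2/5) = -1.
Reached (1/5) = 1. Collecting the sign flips along the way, the symbol is +1.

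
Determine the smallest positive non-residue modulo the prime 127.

(2/127) = +1, so 2 is a residue.
(3/127) = −1, so 3 is the smallest positive non-residue mod 127.

3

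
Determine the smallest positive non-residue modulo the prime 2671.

(2/2671) = +1, so 2 is a residue.
(3/2671) = −1, so 3 is the smallest positive non-residue mod 2671.

3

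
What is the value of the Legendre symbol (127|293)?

-1

Reciprocity: 127 ≡ 3 and 293 ≡ 1 (mod 4), so (127/293) = +(293/127).
Reduce top mod 127: now compute (39/127).
Reciprocity: 39 ≡ 3 and 127 ≡ 3 (mod 4), so (39/127) = −(127/39).
Reduce top mod 39: now compute (10/39).
Pull out 2: since 39 ≡ 7 (mod 8), (2/39) = +1.
Reciprocity: 5 ≡ 1 and 39 ≡ 3 (mod 4), so (5/39) = +(39/5).
Reduce top mod 5: now compute (4/5).
Pull out 2^2: since 5 ≡ 5 (mod 8), (2/5) = -1, so (2/5)^2 = +1.
Reached (1/5) = 1. Collecting the sign flips along the way, the symbol is -1.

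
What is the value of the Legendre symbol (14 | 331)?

Pull out 2: since 331 ≡ 3 (mod 8), (2/331) = -1.
Reciprocity: 7 ≡ 3 and 331 ≡ 3 (mod 4), so (7/331) = −(331/7).
Reduce top mod 7: now compute (2/7).
Pull out 2: since 7 ≡ 7 (mod 8), (2/7) = +1.
Reached (1/7) = 1. Collecting the sign flips along the way, the symbol is +1.

1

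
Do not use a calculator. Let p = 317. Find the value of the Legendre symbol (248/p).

-1

Pull out 2^3: since 317 ≡ 5 (mod 8), (2/317) = -1, so (2/317)^3 = -1.
Reciprocity: 31 ≡ 3 and 317 ≡ 1 (mod 4), so (31/317) = +(317/31).
Reduce top mod 31: now compute (7/31).
Reciprocity: 7 ≡ 3 and 31 ≡ 3 (mod 4), so (7/31) = −(31/7).
Reduce top mod 7: now compute (3/7).
Reciprocity: 3 ≡ 3 and 7 ≡ 3 (mod 4), so (3/7) = −(7/3).
Reduce top mod 3: now compute (1/3).
Reached (1/3) = 1. Collecting the sign flips along the way, the symbol is -1.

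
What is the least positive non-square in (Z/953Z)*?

(2/953) = +1, so 2 is a residue.
(3/953) = −1, so 3 is the smallest positive non-residue mod 953.

3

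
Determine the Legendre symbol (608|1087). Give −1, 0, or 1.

Pull out 2^5: since 1087 ≡ 7 (mod 8), (2/1087) = +1, so (2/1087)^5 = +1.
Reciprocity: 19 ≡ 3 and 1087 ≡ 3 (mod 4), so (19/1087) = −(1087/19).
Reduce top mod 19: now compute (4/19).
Pull out 2^2: since 19 ≡ 3 (mod 8), (2/19) = -1, so (2/19)^2 = +1.
Reached (1/19) = 1. Collecting the sign flips along the way, the symbol is -1.

-1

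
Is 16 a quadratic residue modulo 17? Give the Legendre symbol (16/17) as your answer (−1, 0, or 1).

1

Euler's criterion: (16/17) ≡ 16^8 (mod 17).
16^2 ≡ 1 (mod 17)
16^4 ≡ 1 (mod 17)
16^8 ≡ 1 (mod 17)
16^8 = 16^(8) ≡ 1 (mod 17).
Result is 1, so (16/17) = 1.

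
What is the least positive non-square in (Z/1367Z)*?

5

(2/1367) = +1, so 2 is a residue.
(3/1367) = +1, so 3 is a residue.
(4/1367) = +1, so 4 is a residue.
(5/1367) = −1, so 5 is the smallest positive non-residue mod 1367.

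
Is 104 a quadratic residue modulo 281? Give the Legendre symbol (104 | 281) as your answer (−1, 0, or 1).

Euler's criterion: (104/281) ≡ 104^140 (mod 281).
104^2 ≡ 138 (mod 281)
104^4 ≡ 217 (mod 281)
104^8 ≡ 162 (mod 281)
104^16 ≡ 111 (mod 281)
104^32 ≡ 238 (mod 281)
104^64 ≡ 163 (mod 281)
104^128 ≡ 155 (mod 281)
104^140 = 104^(128+8+4) ≡ 280 (mod 281).
Result is 280 ≡ −1, so (104/281) = −1.

-1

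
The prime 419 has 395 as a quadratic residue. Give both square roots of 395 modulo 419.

121, 298

Since 419 ≡ 3 (mod 4), a square root of 395 is 395^((419+1)/4) = 395^105 mod 419.
Repeated squaring: 395^2≡157, 395^4≡347, 395^8≡156, 395^16≡34, 395^32≡318, 395^64≡145 (mod 419).
395^105 = 395^(64+32+8+1) ≡ 121 (mod 419).
Check: 121² = 14641 ≡ 395 (mod 419). The two roots are 121 and 298.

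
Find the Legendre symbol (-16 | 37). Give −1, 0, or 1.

First reduce: -16 ≡ 21 (mod 37).
Reciprocity: 21 ≡ 1 and 37 ≡ 1 (mod 4), so (21/37) = +(37/21).
Reduce top mod 21: now compute (16/21).
Pull out 2^4: since 21 ≡ 5 (mod 8), (2/21) = -1, so (2/21)^4 = +1.
Reached (1/21) = 1. Collecting the sign flips along the way, the symbol is +1.

1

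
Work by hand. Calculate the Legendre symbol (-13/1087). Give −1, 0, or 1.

First reduce: -13 ≡ 1074 (mod 1087).
Pull out 2: since 1087 ≡ 7 (mod 8), (2/1087) = +1.
Reciprocity: 537 ≡ 1 and 1087 ≡ 3 (mod 4), so (537/1087) = +(1087/537).
Reduce top mod 537: now compute (13/537).
Reciprocity: 13 ≡ 1 and 537 ≡ 1 (mod 4), so (13/537) = +(537/13).
Reduce top mod 13: now compute (4/13).
Pull out 2^2: since 13 ≡ 5 (mod 8), (2/13) = -1, so (2/13)^2 = +1.
Reached (1/13) = 1. Collecting the sign flips along the way, the symbol is +1.

1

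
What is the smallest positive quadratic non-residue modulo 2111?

(2/2111) = +1, so 2 is a residue.
(3/2111) = +1, so 3 is a residue.
(4/2111) = +1, so 4 is a residue.
(5/2111) = +1, so 5 is a residue.
(6/2111) = +1, so 6 is a residue.
(7/2111) = −1, so 7 is the smallest positive non-residue mod 2111.

7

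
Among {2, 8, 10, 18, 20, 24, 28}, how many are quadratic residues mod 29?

(2/29) = -1 → non-residue.
(8/29) = -1 → non-residue.
(10/29) = -1 → non-residue.
(18/29) = -1 → non-residue.
(20/29) = +1 → QR.
(24/29) = +1 → QR.
(28/29) = +1 → QR.
Total quadratic residues among the 7: 3.

3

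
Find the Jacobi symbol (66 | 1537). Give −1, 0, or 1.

-1

Pull out 2: since 1537 ≡ 1 (mod 8), (2/1537) = +1.
Reciprocity: 33 ≡ 1 and 1537 ≡ 1 (mod 4), so (33/1537) = +(1537/33).
Reduce top mod 33: now compute (19/33).
Reciprocity: 19 ≡ 3 and 33 ≡ 1 (mod 4), so (19/33) = +(33/19).
Reduce top mod 19: now compute (14/19).
Pull out 2: since 19 ≡ 3 (mod 8), (2/19) = -1.
Reciprocity: 7 ≡ 3 and 19 ≡ 3 (mod 4), so (7/19) = −(19/7).
Reduce top mod 7: now compute (5/7).
Reciprocity: 5 ≡ 1 and 7 ≡ 3 (mod 4), so (5/7) = +(7/5).
Reduce top mod 5: now compute (2/5).
Pull out 2: since 5 ≡ 5 (mod 8), (2/5) = -1.
Reached (1/5) = 1. Collecting the sign flips along the way, the symbol is -1.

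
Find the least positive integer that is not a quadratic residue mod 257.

3

(2/257) = +1, so 2 is a residue.
(3/257) = −1, so 3 is the smallest positive non-residue mod 257.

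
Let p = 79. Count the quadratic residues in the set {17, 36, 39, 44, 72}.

(17/79) = -1 → non-residue.
(36/79) = +1 → QR.
(39/79) = -1 → non-residue.
(44/79) = +1 → QR.
(72/79) = +1 → QR.
Total quadratic residues among the 5: 3.

3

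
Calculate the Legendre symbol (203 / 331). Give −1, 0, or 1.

Reciprocity: 203 ≡ 3 and 331 ≡ 3 (mod 4), so (203/331) = −(331/203).
Reduce top mod 203: now compute (128/203).
Pull out 2^7: since 203 ≡ 3 (mod 8), (2/203) = -1, so (2/203)^7 = -1.
Reached (1/203) = 1. Collecting the sign flips along the way, the symbol is +1.

1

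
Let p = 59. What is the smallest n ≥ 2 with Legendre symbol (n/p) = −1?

2

(2/59) = −1, so 2 is the smallest positive non-residue mod 59.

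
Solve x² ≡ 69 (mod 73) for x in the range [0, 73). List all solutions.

73 ≡ 1 (mod 4), so we find a root by search.
Trying successive values, 19² = 361 ≡ 69 (mod 73). The other root is 73 − 19 = 54.

19, 54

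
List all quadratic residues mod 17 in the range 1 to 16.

1,2,4,8,9,13,15,16

Square k = 1,…,8 (k and 17−k give the same square):
1²=1, 2²=4, 3²=9, 4²=16, 5²≡8, 6²≡2, 7²≡15, 8²≡13 (mod 17).
So the quadratic residues mod 17 are {1, 2, 4, 8, 9, 13, 15, 16}.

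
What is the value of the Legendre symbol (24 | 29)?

1

Euler's criterion: (24/29) ≡ 24^14 (mod 29).
24^2 ≡ 25 (mod 29)
24^4 ≡ 16 (mod 29)
24^8 ≡ 24 (mod 29)
24^14 = 24^(8+4+2) ≡ 1 (mod 29).
Result is 1, so (24/29) = 1.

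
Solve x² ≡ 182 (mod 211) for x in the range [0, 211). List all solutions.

Since 211 ≡ 3 (mod 4), a square root of 182 is 182^((211+1)/4) = 182^53 mod 211.
Repeated squaring: 182^2≡208, 182^4≡9, 182^8≡81, 182^16≡20, 182^32≡189 (mod 211).
182^53 = 182^(32+16+4+1) ≡ 56 (mod 211).
Check: 56² = 3136 ≡ 182 (mod 211). The two roots are 56 and 155.

56, 155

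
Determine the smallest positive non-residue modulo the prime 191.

(2/191) = +1, so 2 is a residue.
(3/191) = +1, so 3 is a residue.
(4/191) = +1, so 4 is a residue.
(5/191) = +1, so 5 is a residue.
(6/191) = +1, so 6 is a residue.
(7/191) = −1, so 7 is the smallest positive non-residue mod 191.

7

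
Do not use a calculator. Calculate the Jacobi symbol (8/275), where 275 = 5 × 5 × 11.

Pull out 2^3: since 275 ≡ 3 (mod 8), (2/275) = -1, so (2/275)^3 = -1.
Reached (1/275) = 1. Collecting the sign flips along the way, the symbol is -1.

-1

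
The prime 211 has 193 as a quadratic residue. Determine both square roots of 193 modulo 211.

Since 211 ≡ 3 (mod 4), a square root of 193 is 193^((211+1)/4) = 193^53 mod 211.
Repeated squaring: 193^2≡113, 193^4≡109, 193^8≡65, 193^16≡5, 193^32≡25 (mod 211).
193^53 = 193^(32+16+4+1) ≡ 143 (mod 211).
Check: 143² = 20449 ≡ 193 (mod 211). The two roots are 68 and 143.

68, 143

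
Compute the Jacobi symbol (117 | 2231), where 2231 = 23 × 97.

Reciprocity: 117 ≡ 1 and 2231 ≡ 3 (mod 4), so (117/2231) = +(2231/117).
Reduce top mod 117: now compute (8/117).
Pull out 2^3: since 117 ≡ 5 (mod 8), (2/117) = -1, so (2/117)^3 = -1.
Reached (1/117) = 1. Collecting the sign flips along the way, the symbol is -1.

-1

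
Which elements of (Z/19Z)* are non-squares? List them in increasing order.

Square k = 1,…,9 (k and 19−k give the same square):
1²=1, 2²=4, 3²=9, 4²=16, 5²≡6, 6²≡17, 7²≡11, 8²≡7, 9²≡5 (mod 19).
The residues are {1, 4, 5, 6, 7, 9, 11, 16, 17}; the non-residues are the remaining 9 nonzero classes.

2,3,8,10,12,13,14,15,18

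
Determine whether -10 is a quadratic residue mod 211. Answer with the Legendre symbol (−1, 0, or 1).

First reduce: -10 ≡ 201 (mod 211).
Reciprocity: 201 ≡ 1 and 211 ≡ 3 (mod 4), so (201/211) = +(211/201).
Reduce top mod 201: now compute (10/201).
Pull out 2: since 201 ≡ 1 (mod 8), (2/201) = +1.
Reciprocity: 5 ≡ 1 and 201 ≡ 1 (mod 4), so (5/201) = +(201/5).
Reduce top mod 5: now compute (1/5).
Reached (1/5) = 1. Collecting the sign flips along the way, the symbol is +1.

1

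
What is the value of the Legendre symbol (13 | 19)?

-1

Reciprocity: 13 ≡ 1 and 19 ≡ 3 (mod 4), so (13/19) = +(19/13).
Reduce top mod 13: now compute (6/13).
Pull out 2: since 13 ≡ 5 (mod 8), (2/13) = -1.
Reciprocity: 3 ≡ 3 and 13 ≡ 1 (mod 4), so (3/13) = +(13/3).
Reduce top mod 3: now compute (1/3).
Reached (1/3) = 1. Collecting the sign flips along the way, the symbol is -1.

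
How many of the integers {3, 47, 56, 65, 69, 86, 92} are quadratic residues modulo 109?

(3/109) = +1 → QR.
(47/109) = -1 → non-residue.
(56/109) = -1 → non-residue.
(65/109) = -1 → non-residue.
(69/109) = -1 → non-residue.
(86/109) = -1 → non-residue.
(92/109) = -1 → non-residue.
Total quadratic residues among the 7: 1.

1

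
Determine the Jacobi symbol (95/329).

1

Reciprocity: 95 ≡ 3 and 329 ≡ 1 (mod 4), so (95/329) = +(329/95).
Reduce top mod 95: now compute (44/95).
Pull out 2^2: since 95 ≡ 7 (mod 8), (2/95) = +1, so (2/95)^2 = +1.
Reciprocity: 11 ≡ 3 and 95 ≡ 3 (mod 4), so (11/95) = −(95/11).
Reduce top mod 11: now compute (7/11).
Reciprocity: 7 ≡ 3 and 11 ≡ 3 (mod 4), so (7/11) = −(11/7).
Reduce top mod 7: now compute (4/7).
Pull out 2^2: since 7 ≡ 7 (mod 8), (2/7) = +1, so (2/7)^2 = +1.
Reached (1/7) = 1. Collecting the sign flips along the way, the symbol is +1.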